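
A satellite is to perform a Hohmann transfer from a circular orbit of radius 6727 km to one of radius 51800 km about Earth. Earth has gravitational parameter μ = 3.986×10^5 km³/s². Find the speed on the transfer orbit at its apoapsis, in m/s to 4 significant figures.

Semi-major axis of the transfer orbit: a_t = (6727 + 51800)/2 = 29263.5 km.
The apoapsis of the transfer ellipse is at r = 51800 km.
Applying v² = μ(2/r − 1/a_t): v = 1.330 km/s.

v = 1330 m/s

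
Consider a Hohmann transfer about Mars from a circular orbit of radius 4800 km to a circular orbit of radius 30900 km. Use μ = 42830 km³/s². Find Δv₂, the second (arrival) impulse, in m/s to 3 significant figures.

Transfer-ellipse semi-major axis a_t = (r₁ + r₂)/2 = (4800 + 30900)/2 = 17850 km.
On the circular orbit at r = 30900 km, v_c = √(μ/r) = 1.1773 km/s.
Vis-viva on the transfer ellipse at r = 30900 km gives v_t = √[μ(2/r − 1/a_t)] = 0.61051 km/s.
Δv₂ = |v_t − v_c| = |0.61051 − 1.1773| = 0.5668 km/s.

Δv₂ = 567 m/s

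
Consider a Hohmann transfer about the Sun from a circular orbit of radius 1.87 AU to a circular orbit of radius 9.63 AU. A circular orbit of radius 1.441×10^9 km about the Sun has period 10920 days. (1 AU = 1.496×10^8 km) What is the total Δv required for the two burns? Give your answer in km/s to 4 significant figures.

From Kepler's third law T² = 4π²r³/μ at r = 1.441×10^9 km, T = 10920 days = 10920 × 86400 s = 9.43488×10^8 s: μ = 4π²r³/T² = 1.32702×10^11 km³/s².
In km: r₁ = 1.87 × 1.496×10^8 = 2.79752×10^8 km; r₂ = 9.63 × 1.496×10^8 = 1.440648×10^9 km.
Transfer-ellipse semi-major axis a_t = (r₁ + r₂)/2 = (2.79752×10^8 + 1.440648×10^9)/2 = 8.602×10^8 km.
Circular speed at r₁: v₁ = √(μ/r₁) = √(1.32702×10^11/2.79752×10^8) = 21.780 km/s.
Transfer-orbit speed at r₁ (vis-viva equation): v_p = √[μ(2/r₁ − 1/a_t)] = 28.186 km/s.
First burn Δv₁ = |v_p − v₁| = 6.406 km/s.
Circular speed at r₂: v₂ = √(μ/r₂) = 9.5976 km/s.
Transfer-orbit speed at r₂: v_a = √[μ(2/r₂ − 1/a_t)] = 5.4733 km/s.
Second burn Δv₂ = |v₂ − v_a| = 4.124 km/s.
Total Δv = Δv₁ + Δv₂ = 10.53 km/s.

Δv = 10.53 km/s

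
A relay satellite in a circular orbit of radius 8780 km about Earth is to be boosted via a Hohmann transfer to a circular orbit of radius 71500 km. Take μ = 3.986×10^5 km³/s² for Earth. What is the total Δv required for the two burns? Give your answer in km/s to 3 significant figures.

The Hohmann ellipse has a_t = (r₁ + r₂)/2 = 40140 km.
Circular speed at r₁: v₁ = √(μ/r₁) = √(3.986×10^5/8780) = 6.738 km/s.
Transfer-orbit speed at r₁ (vis-viva): v_p = √[μ(2/r₁ − 1/a_t)] = 8.993 km/s.
First burn Δv₁ = |v_p − v₁| = 2.255 km/s.
Circular speed at r₂: v₂ = √(μ/r₂) = 2.361 km/s.
Transfer-orbit speed at r₂: v_a = √[μ(2/r₂ − 1/a_t)] = 1.104 km/s.
Second burn Δv₂ = |v₂ − v_a| = 1.257 km/s.
Δv = Δv₁ + Δv₂ = 2.255 + 1.257 = 3.512 km/s.

Δv = 3.51 km/s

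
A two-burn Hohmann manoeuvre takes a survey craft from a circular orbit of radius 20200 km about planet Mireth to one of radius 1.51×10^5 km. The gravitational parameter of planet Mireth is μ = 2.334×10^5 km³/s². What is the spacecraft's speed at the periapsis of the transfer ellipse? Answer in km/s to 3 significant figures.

v = 4.51 km/s

The Hohmann ellipse has a_t = (r₁ + r₂)/2 = 85600 km.
At periapsis, r = 20200 km.
Vis-viva: v = √[μ(2/r − 1/a_t)] = √[2.334×10^5 × (2/20200 − 1/85600)] = 4.515 km/s.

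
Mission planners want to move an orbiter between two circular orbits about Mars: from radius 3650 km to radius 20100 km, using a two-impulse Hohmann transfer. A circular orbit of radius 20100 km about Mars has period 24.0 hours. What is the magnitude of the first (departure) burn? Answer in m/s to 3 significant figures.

Δv₁ = 1030 m/s

From Kepler's third law T² = 4π²r³/μ at r = 20100 km, T = 24.0 hours = 24.0 × 3600 s = 86400 s: μ = 4π²r³/T² = 42945.8 km³/s².
Transfer-ellipse semi-major axis a_t = (r₁ + r₂)/2 = (3650 + 20100)/2 = 11875 km.
On the circular orbit at r = 3650 km, v_c = √(μ/r) = 3.430 km/s.
Transfer-orbit speed at the same r (vis-viva, a = a_t): v_t = √[μ(2/r − 1/a_t)] = 4.463 km/s.
Δv₁ = |v_t − v_c| = |4.463 − 3.430| = 1.033 km/s.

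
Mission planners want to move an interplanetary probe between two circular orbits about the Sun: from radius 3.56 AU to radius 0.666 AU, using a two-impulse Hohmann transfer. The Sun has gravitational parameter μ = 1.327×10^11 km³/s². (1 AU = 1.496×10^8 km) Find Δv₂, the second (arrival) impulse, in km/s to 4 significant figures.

In km: r₁ = 3.56 × 1.496×10^8 = 5.32576×10^8 km; r₂ = 0.666 × 1.496×10^8 = 9.96336×10^7 km.
The Hohmann ellipse has a_t = (r₁ + r₂)/2 = 3.161048×10^8 km.
Circular speed at r = 9.96336×10^7 km: v_c = √(μ/r) = 36.49 km/s.
Vis-viva on the transfer ellipse at r = 9.96336×10^7 km gives v_t = √[μ(2/r − 1/a_t)] = 47.37 km/s.
Δv₂ = |v_t − v_c| = |47.37 − 36.49| = 10.88 km/s.

Δv₂ = 10.88 km/s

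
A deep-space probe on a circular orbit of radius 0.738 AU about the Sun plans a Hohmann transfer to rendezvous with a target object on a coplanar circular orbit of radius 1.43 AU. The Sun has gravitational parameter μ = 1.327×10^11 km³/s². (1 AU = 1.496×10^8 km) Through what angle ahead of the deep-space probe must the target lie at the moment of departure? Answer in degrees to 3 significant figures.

φ = 61.2°

In km: r₁ = 0.738 × 1.496×10^8 = 1.104048×10^8 km; r₂ = 1.43 × 1.496×10^8 = 2.13928×10^8 km.
Transfer-ellipse semi-major axis a_t = (r₁ + r₂)/2 = (1.104048×10^8 + 2.13928×10^8)/2 = 1.621664×10^8 km.
Transfer time t = π√(a_t³/μ) = 1.781×10^7 s.
Target angular speed ω₂ = √(μ/r₂³) = 1.164×10^-7 rad/s.
Angle swept by the target during transfer: ω₂·t = 2.073 rad = 118.8°.
Arrival is 180° from departure on the ellipse, so φ = 180° − 118.8° = 61.2°.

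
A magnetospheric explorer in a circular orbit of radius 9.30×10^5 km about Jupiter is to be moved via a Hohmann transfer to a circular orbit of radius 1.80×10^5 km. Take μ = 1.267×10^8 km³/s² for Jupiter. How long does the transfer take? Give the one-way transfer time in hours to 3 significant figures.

t = 32.1 hours

Transfer-ellipse semi-major axis a_t = (r₁ + r₂)/2 = (9.300×10^5 + 1.800×10^5)/2 = 5.550×10^5 km.
Half the transfer-orbit period gives t = π√(a_t³/μ) = 1.154×10^5 s.
Converting: 1.154×10^5 s ÷ 3600 s/hour = 32.1 hours.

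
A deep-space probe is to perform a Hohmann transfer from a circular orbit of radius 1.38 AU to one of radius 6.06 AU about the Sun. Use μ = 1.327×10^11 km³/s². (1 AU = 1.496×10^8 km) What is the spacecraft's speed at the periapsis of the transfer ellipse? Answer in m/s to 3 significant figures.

v = 32400 m/s

In km: r₁ = 1.38 × 1.496×10^8 = 2.06448×10^8 km; r₂ = 6.06 × 1.496×10^8 = 9.06576×10^8 km.
The Hohmann ellipse has a_t = (r₁ + r₂)/2 = 5.56512×10^8 km.
At periapsis, r = 2.06448×10^8 km.
Vis-viva: v = √[μ(2/r − 1/a_t)] = √[1.327×10^11 × (2/2.06448×10^8 − 1/5.56512×10^8)] = 32.36 km/s.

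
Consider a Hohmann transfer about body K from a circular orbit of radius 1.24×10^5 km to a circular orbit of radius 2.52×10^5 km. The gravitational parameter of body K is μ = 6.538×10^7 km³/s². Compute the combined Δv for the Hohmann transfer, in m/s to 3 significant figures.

The Hohmann ellipse has a_t = (r₁ + r₂)/2 = 1.880×10^5 km.
At r₁ the circular-orbit speed is v₁ = √(μ/r₁) = 22.962 km/s.
On the transfer ellipse at r₁, v² = μ(2/r − 1/a) gives v_p = √[μ(2/r₁ − 1/a_t)] = 26.585 km/s.
First burn Δv₁ = |v_p − v₁| = 3.623 km/s.
Circular speed at r₂: v₂ = √(μ/r₂) = 16.107 km/s.
Transfer-orbit speed at r₂: v_a = √[μ(2/r₂ − 1/a_t)] = 13.081 km/s.
Second burn Δv₂ = |v₂ − v_a| = 3.026 km/s.
Total Δv = Δv₁ + Δv₂ = 6.649 km/s.

Δv = 6650 m/s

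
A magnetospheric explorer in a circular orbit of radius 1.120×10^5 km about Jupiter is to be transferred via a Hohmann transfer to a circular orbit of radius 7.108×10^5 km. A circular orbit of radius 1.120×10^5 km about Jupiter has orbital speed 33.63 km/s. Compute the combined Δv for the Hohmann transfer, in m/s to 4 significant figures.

Δv = 16960 m/s

From the circular-orbit relation v² = μ/r at r = 1.120×10^5 km: μ = v²r = (33.63)² × 1.120×10^5 = 1.26669×10^8 km³/s².
Semi-major axis of the transfer orbit: a_t = (1.120×10^5 + 7.108×10^5)/2 = 4.114×10^5 km.
At r₁ the circular-orbit speed is v₁ = √(μ/r₁) = 33.630 km/s.
Transfer-orbit speed at r₁ (vis-viva equation): v_p = √[μ(2/r₁ − 1/a_t)] = 44.205 km/s.
First burn Δv₁ = |v_p − v₁| = 10.575 km/s.
Circular speed at r₂: v₂ = √(μ/r₂) = 13.3494 km/s.
Transfer-orbit speed at r₂: v_a = √[μ(2/r₂ − 1/a_t)] = 6.96529 km/s.
Second burn Δv₂ = |v₂ − v_a| = 6.3841 km/s.
Total Δv = Δv₁ + Δv₂ = 16.96 km/s.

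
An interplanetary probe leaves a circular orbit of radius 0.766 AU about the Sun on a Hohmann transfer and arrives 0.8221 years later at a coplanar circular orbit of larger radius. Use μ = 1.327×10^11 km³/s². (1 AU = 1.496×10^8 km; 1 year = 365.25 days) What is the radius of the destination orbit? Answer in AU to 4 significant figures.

In km: r₁ = 0.766 × 1.496×10^8 = 1.145936×10^8 km.
Transfer time t = 0.8221 years × 365.25 × 86400 s = 2.594350296×10^7 s, and t = π√(a_t³/μ).
So a_t = (μ t²/π²)^(1/3) = (1.327×10^11 × (2.594350296×10^7)² / π²)^(1/3) = 2.0839×10^8 km.
Since a_t = (r₁ + r₂)/2, r₂ = 2a_t − r₁ = 2×2.0839×10^8 − 1.145936×10^8 = 3.021864×10^8 km.
In AU: r₂ = 3.021864×10^8 / 1.496×10^8 = 2.020 AU.

r₂ = 2.020 AU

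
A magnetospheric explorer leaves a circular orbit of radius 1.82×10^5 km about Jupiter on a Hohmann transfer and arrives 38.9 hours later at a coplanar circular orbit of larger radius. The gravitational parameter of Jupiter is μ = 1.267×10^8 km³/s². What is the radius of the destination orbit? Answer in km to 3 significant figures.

r₂ = 1.08×10^6 km

Transfer time t = 38.9 hours = 1.4004×10^5 s, and t = π√(a_t³/μ).
So a_t = (μ t²/π²)^(1/3) = (1.267×10^8 × (1.4004×10^5)² / π²)^(1/3) = 6.3143×10^5 km.
Since a_t = (r₁ + r₂)/2, r₂ = 2a_t − r₁ = 2×6.3143×10^5 − 1.820×10^5 = 1.08086×10^6 km.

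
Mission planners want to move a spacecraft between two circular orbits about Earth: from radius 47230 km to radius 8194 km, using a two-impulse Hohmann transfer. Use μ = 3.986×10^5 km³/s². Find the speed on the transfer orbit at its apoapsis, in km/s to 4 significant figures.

v = 1.580 km/s

Semi-major axis of the transfer orbit: a_t = (47230 + 8194)/2 = 27712 km.
The apoapsis of the transfer ellipse is at r = 47230 km.
Applying v² = μ(2/r − 1/a_t): v = 1.580 km/s.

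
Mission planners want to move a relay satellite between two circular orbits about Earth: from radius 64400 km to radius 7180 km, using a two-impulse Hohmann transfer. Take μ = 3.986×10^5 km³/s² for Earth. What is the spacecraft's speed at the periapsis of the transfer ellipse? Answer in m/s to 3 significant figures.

v = 9990 m/s

Transfer-ellipse semi-major axis a_t = (r₁ + r₂)/2 = (64400 + 7180)/2 = 35790 km.
At periapsis, r = 7180 km.
From the vis-viva equation, v = √[μ(2/r − 1/a_t)] = 9.995 km/s.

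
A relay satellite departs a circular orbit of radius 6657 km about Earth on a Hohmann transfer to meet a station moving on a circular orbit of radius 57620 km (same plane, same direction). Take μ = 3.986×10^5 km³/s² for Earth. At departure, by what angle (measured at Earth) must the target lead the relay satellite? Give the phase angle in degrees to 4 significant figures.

The Hohmann ellipse has a_t = (r₁ + r₂)/2 = 32138.5 km.
Transfer time t = π√(a_t³/μ) = 28669 s.
Target angular speed ω₂ = √(μ/r₂³) = 4.5647×10^-5 rad/s.
Angle swept by the target during transfer: ω₂·t = 1.3087 rad = 74.98°.
The relay satellite traverses 180° on the transfer ellipse, so the target must lead by 180° − 74.98° = 105.0°.

φ = 105.0°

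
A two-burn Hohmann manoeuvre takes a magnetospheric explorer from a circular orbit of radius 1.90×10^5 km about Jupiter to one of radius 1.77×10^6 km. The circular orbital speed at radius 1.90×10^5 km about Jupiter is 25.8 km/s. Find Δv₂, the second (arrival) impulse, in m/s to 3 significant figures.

From the circular-orbit relation v² = μ/r at r = 1.90×10^5 km: μ = v²r = (25.8)² × 1.90×10^5 = 1.26472×10^8 km³/s².
Transfer-ellipse semi-major axis a_t = (r₁ + r₂)/2 = (1.900×10^5 + 1.770×10^6)/2 = 9.800×10^5 km.
Circular speed at r = 1.770×10^6 km: v_c = √(μ/r) = 8.453 km/s.
Vis-viva on the transfer ellipse at r = 1.770×10^6 km gives v_t = √[μ(2/r − 1/a_t)] = 3.722 km/s.
Δv₂ = |v_t − v_c| = |3.722 − 8.453| = 4.731 km/s.

Δv₂ = 4730 m/s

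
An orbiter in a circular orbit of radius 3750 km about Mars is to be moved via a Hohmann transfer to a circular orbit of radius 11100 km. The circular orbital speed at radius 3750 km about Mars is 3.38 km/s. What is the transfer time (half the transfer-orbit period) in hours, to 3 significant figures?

From the circular-orbit relation v² = μ/r at r = 3750 km: μ = v²r = (3.38)² × 3750 = 42841.5 km³/s².
Semi-major axis of the transfer orbit: a_t = (3750 + 11100)/2 = 7425 km.
Half the transfer-orbit period gives t = π√(a_t³/μ) = 9711 s.
Converting: 9711 s ÷ 3600 s/hour = 2.70 hours.

t = 2.70 hours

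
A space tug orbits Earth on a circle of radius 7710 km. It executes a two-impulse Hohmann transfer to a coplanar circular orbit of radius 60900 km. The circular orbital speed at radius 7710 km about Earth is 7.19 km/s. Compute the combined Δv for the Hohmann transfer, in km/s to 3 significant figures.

Δv = 3.74 km/s

From the circular-orbit relation v² = μ/r at r = 7710 km: μ = v²r = (7.19)² × 7710 = 3.98577×10^5 km³/s².
The Hohmann ellipse has a_t = (r₁ + r₂)/2 = 34305 km.
Circular speed at r₁: v₁ = √(μ/r₁) = √(3.98577×10^5/7710) = 7.190 km/s.
On the transfer ellipse at r₁, v² = μ(2/r − 1/a) gives v_p = √[μ(2/r₁ − 1/a_t)] = 9.580 km/s.
First burn Δv₁ = |v_p − v₁| = 2.390 km/s.
At r₂, v₂ = √(μ/r₂) = 2.558 km/s.
Transfer-orbit speed at r₂: v_a = √[μ(2/r₂ − 1/a_t)] = 1.213 km/s.
Second burn Δv₂ = |v₂ − v_a| = 1.345 km/s.
Total Δv = Δv₁ + Δv₂ = 3.735 km/s.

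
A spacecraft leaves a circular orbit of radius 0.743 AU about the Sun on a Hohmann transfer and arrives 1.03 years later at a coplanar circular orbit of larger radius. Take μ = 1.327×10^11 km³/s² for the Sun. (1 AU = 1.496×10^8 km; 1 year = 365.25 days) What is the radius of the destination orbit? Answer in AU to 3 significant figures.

r₂ = 2.49 AU

In km: r₁ = 0.743 × 1.496×10^8 = 1.111528×10^8 km.
Transfer time t = 1.03 years × 365.25 × 86400 s = 3.2504328×10^7 s, and t = π√(a_t³/μ).
So a_t = (μ t²/π²)^(1/3) = (1.327×10^11 × (3.2504328×10^7)² / π²)^(1/3) = 2.4219×10^8 km.
Since a_t = (r₁ + r₂)/2, r₂ = 2a_t − r₁ = 2×2.4219×10^8 − 1.111528×10^8 = 3.732272×10^8 km.
In AU: r₂ = 3.732272×10^8 / 1.496×10^8 = 2.49 AU.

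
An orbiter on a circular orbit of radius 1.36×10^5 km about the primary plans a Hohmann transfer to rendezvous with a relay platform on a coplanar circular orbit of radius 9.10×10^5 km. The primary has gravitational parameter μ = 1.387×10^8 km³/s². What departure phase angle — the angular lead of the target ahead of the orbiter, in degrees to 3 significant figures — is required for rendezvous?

Transfer-ellipse semi-major axis a_t = (r₁ + r₂)/2 = (1.360×10^5 + 9.100×10^5)/2 = 5.230×10^5 km.
Transfer time t = π√(a_t³/μ) = 1.0089×10^5 s.
Target angular speed ω₂ = √(μ/r₂³) = 1.3567×10^-5 rad/s.
Angle swept by the target during transfer: ω₂·t = 1.3688 rad = 78.43°.
Arrival is 180° from departure on the ellipse, so φ = 180° − 78.43° = 102°.

φ = 102°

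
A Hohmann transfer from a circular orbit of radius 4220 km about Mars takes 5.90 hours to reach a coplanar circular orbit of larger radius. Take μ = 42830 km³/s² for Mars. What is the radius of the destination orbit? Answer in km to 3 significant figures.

Transfer time t = 5.90 hours = 21240 s, and t = π√(a_t³/μ).
So a_t = (μ t²/π²)^(1/3) = (42830 × (21240)² / π²)^(1/3) = 12510 km.
Since a_t = (r₁ + r₂)/2, r₂ = 2a_t − r₁ = 2×12510 − 4220 = 20800 km.

r₂ = 20800 km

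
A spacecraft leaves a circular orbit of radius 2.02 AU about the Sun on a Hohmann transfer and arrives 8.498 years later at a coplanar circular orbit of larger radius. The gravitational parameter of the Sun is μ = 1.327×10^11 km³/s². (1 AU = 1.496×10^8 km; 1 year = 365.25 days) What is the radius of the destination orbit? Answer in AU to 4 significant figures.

r₂ = 11.20 AU

In km: r₁ = 2.02 × 1.496×10^8 = 3.02192×10^8 km.
Transfer time t = 8.498 years × 365.25 × 86400 s = 2.681764848×10^8 s, and t = π√(a_t³/μ).
So a_t = (μ t²/π²)^(1/3) = (1.327×10^11 × (2.681764848×10^8)² / π²)^(1/3) = 9.8887×10^8 km.
Since a_t = (r₁ + r₂)/2, r₂ = 2a_t − r₁ = 2×9.8887×10^8 − 3.02192×10^8 = 1.675548×10^9 km.
In AU: r₂ = 1.675548×10^9 / 1.496×10^8 = 11.20 AU.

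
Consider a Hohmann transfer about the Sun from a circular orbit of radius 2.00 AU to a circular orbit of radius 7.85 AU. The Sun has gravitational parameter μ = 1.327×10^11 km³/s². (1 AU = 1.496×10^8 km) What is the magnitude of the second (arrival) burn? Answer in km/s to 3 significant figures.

In km: r₁ = 2.00 × 1.496×10^8 = 2.992×10^8 km; r₂ = 7.85 × 1.496×10^8 = 1.17436×10^9 km.
Transfer-ellipse semi-major axis a_t = (r₁ + r₂)/2 = (2.992×10^8 + 1.17436×10^9)/2 = 7.3678×10^8 km.
Circular speed at r = 1.17436×10^9 km: v_c = √(μ/r) = 10.63 km/s.
Transfer-orbit speed at the same r (vis-viva, a = a_t): v_t = √[μ(2/r − 1/a_t)] = 6.774 km/s.
Δv₂ = |v_t − v_c| = |6.774 − 10.63| = 3.856 km/s.

Δv₂ = 3.86 km/s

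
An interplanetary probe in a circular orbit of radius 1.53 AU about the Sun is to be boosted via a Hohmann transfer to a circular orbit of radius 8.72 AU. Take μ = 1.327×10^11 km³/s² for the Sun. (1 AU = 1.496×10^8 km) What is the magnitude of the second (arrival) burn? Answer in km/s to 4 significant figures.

In km: r₁ = 1.53 × 1.496×10^8 = 2.28888×10^8 km; r₂ = 8.72 × 1.496×10^8 = 1.304512×10^9 km.
Transfer-ellipse semi-major axis a_t = (r₁ + r₂)/2 = (2.28888×10^8 + 1.304512×10^9)/2 = 7.667×10^8 km.
Circular speed at r = 1.304512×10^9 km: v_c = √(μ/r) = 10.086 km/s.
Transfer-orbit speed at the same r (vis-viva, a = a_t): v_t = √[μ(2/r − 1/a_t)] = 5.5107 km/s.
Δv₂ = |v_t − v_c| = |5.5107 − 10.086| = 4.575 km/s.

Δv₂ = 4.575 km/s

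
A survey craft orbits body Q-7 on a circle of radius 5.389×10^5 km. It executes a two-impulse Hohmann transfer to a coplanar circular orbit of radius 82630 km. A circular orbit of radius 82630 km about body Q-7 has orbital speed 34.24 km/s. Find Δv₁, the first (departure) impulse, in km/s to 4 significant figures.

From the circular-orbit relation v² = μ/r at r = 82630 km: μ = v²r = (34.24)² × 82630 = 9.68736×10^7 km³/s².
Semi-major axis of the transfer orbit: a_t = (5.389×10^5 + 82630)/2 = 3.10765×10^5 km.
Circular speed at r = 5.389×10^5 km: v_c = √(μ/r) = 13.408 km/s.
Transfer-orbit speed at the same r (vis-viva, a = a_t): v_t = √[μ(2/r − 1/a_t)] = 6.9136 km/s.
Δv₁ = |v_t − v_c| = |6.9136 − 13.408| = 6.494 km/s.

Δv₁ = 6.494 km/s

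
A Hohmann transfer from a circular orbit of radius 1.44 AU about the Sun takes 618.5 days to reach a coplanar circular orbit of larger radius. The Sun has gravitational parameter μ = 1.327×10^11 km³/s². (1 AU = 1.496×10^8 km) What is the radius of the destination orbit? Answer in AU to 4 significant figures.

r₂ = 3.070 AU

In km: r₁ = 1.44 × 1.496×10^8 = 2.15424×10^8 km.
Transfer time t = 618.5 days = 5.34384×10^7 s, and t = π√(a_t³/μ).
So a_t = (μ t²/π²)^(1/3) = (1.327×10^11 × (5.34384×10^7)² / π²)^(1/3) = 3.3736×10^8 km.
Since a_t = (r₁ + r₂)/2, r₂ = 2a_t − r₁ = 2×3.3736×10^8 − 2.15424×10^8 = 4.59296×10^8 km.
In AU: r₂ = 4.59296×10^8 / 1.496×10^8 = 3.070 AU.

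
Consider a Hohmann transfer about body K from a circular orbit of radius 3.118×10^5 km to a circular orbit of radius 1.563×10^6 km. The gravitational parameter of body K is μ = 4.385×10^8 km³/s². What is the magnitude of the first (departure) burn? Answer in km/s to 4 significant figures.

Transfer-ellipse semi-major axis a_t = (r₁ + r₂)/2 = (3.118×10^5 + 1.563×10^6)/2 = 9.374×10^5 km.
On the circular orbit at r = 3.118×10^5 km, v_c = √(μ/r) = 37.50 km/s.
Transfer-orbit speed at the same r (vis-viva, a = a_t): v_t = √[μ(2/r − 1/a_t)] = 48.42 km/s.
Δv₁ = |v_t − v_c| = |48.42 − 37.50| = 10.92 km/s.

Δv₁ = 10.92 km/s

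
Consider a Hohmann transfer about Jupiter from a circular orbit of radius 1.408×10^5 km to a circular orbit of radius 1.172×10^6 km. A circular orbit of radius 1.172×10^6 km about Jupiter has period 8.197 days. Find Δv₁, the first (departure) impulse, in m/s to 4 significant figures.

From Kepler's third law T² = 4π²r³/μ at r = 1.172×10^6 km, T = 8.197 days = 8.197 × 86400 s = 7.082208×10^5 s: μ = 4π²r³/T² = 1.26708×10^8 km³/s².
Transfer-ellipse semi-major axis a_t = (r₁ + r₂)/2 = (1.408×10^5 + 1.172×10^6)/2 = 6.564×10^5 km.
On the circular orbit at r = 1.408×10^5 km, v_c = √(μ/r) = 29.999 km/s.
Transfer-orbit speed at the same r (vis-viva, a = a_t): v_t = √[μ(2/r − 1/a_t)] = 40.085 km/s.
Δv₁ = |v_t − v_c| = |40.085 − 29.999| = 10.09 km/s.

Δv₁ = 10090 m/s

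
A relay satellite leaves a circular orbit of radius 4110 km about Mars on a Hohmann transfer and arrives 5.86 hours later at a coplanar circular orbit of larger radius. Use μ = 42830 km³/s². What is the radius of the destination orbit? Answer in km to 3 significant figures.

r₂ = 20800 km

Transfer time t = 5.86 hours = 21096 s, and t = π√(a_t³/μ).
So a_t = (μ t²/π²)^(1/3) = (42830 × (21096)² / π²)^(1/3) = 12453 km.
Since a_t = (r₁ + r₂)/2, r₂ = 2a_t − r₁ = 2×12453 − 4110 = 20796 km.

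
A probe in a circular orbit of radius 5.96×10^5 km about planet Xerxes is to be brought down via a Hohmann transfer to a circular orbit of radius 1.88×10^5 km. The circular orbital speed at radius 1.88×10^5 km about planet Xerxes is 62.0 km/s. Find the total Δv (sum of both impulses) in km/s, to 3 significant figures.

From the circular-orbit relation v² = μ/r at r = 1.88×10^5 km: μ = v²r = (62.0)² × 1.88×10^5 = 7.22672×10^8 km³/s².
The Hohmann ellipse has a_t = (r₁ + r₂)/2 = 3.920×10^5 km.
At r₁ the circular-orbit speed is v₁ = √(μ/r₁) = 34.82 km/s.
Transfer-orbit speed at r₁ (v² = μ(2/r − 1/a)): v_a = √[μ(2/r₁ − 1/a_t)] = 24.11 km/s.
First burn Δv₁ = |v_a − v₁| = 10.71 km/s.
At r₂, v₂ = √(μ/r₂) = 62.00 km/s.
Transfer-orbit speed at r₂: v_p = √[μ(2/r₂ − 1/a_t)] = 76.45 km/s.
Second burn Δv₂ = |v₂ − v_p| = 14.45 km/s.
Δv = Δv₁ + Δv₂ = 10.71 + 14.45 = 25.16 km/s.

Δv = 25.2 km/s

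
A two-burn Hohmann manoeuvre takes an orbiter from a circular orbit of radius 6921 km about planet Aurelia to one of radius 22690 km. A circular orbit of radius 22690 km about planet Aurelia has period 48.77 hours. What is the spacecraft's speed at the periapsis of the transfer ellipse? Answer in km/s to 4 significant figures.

From Kepler's third law T² = 4π²r³/μ at r = 22690 km, T = 48.77 hours = 48.77 × 3600 s = 1.75572×10^5 s: μ = 4π²r³/T² = 14960.7 km³/s².
The Hohmann ellipse has a_t = (r₁ + r₂)/2 = 14805.5 km.
At periapsis, r = 6921 km.
Vis-viva: v = √[μ(2/r − 1/a_t)] = √[14960.7 × (2/6921 − 1/14805.5)] = 1.820 km/s.

v = 1.820 km/s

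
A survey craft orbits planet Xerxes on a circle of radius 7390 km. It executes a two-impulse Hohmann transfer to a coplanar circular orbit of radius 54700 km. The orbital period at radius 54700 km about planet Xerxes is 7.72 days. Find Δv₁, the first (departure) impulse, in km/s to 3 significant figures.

Δv₁ = 0.459 km/s

From Kepler's third law T² = 4π²r³/μ at r = 54700 km, T = 7.72 days = 7.72 × 86400 s = 6.67008×10^5 s: μ = 4π²r³/T² = 14523.1 km³/s².
Transfer-ellipse semi-major axis a_t = (r₁ + r₂)/2 = (7390 + 54700)/2 = 31045 km.
On the circular orbit at r = 7390 km, v_c = √(μ/r) = 1.402 km/s.
Transfer-orbit speed at the same r (vis-viva, a = a_t): v_t = √[μ(2/r − 1/a_t)] = 1.861 km/s.
Δv₁ = |v_t − v_c| = |1.861 − 1.402| = 0.4590 km/s.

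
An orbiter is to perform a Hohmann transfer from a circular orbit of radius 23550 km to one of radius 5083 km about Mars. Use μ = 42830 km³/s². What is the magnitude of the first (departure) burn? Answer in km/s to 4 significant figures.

Δv₁ = 0.5450 km/s

Transfer-ellipse semi-major axis a_t = (r₁ + r₂)/2 = (23550 + 5083)/2 = 14316.5 km.
Circular speed at r = 23550 km: v_c = √(μ/r) = 1.3486 km/s.
Transfer-orbit speed at the same r (vis-viva, a = a_t): v_t = √[μ(2/r − 1/a_t)] = 0.80356 km/s.
Δv₁ = |v_t − v_c| = |0.80356 − 1.3486| = 0.5450 km/s.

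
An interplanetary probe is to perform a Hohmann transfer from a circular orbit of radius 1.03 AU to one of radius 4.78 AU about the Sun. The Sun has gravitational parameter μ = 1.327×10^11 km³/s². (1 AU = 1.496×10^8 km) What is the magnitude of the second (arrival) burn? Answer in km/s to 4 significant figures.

In km: r₁ = 1.03 × 1.496×10^8 = 1.54088×10^8 km; r₂ = 4.78 × 1.496×10^8 = 7.15088×10^8 km.
The Hohmann ellipse has a_t = (r₁ + r₂)/2 = 4.34588×10^8 km.
Circular speed at r = 7.15088×10^8 km: v_c = √(μ/r) = 13.6225 km/s.
Vis-viva on the transfer ellipse at r = 7.15088×10^8 km gives v_t = √[μ(2/r − 1/a_t)] = 8.11150 km/s.
Δv₂ = |v_t − v_c| = |8.11150 − 13.6225| = 5.511 km/s.

Δv₂ = 5.511 km/s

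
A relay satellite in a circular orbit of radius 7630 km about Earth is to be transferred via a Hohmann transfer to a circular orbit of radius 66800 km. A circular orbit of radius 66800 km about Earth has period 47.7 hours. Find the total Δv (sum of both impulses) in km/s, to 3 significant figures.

Δv = 3.79 km/s

From Kepler's third law T² = 4π²r³/μ at r = 66800 km, T = 47.7 hours = 47.7 × 3600 s = 1.7172×10^5 s: μ = 4π²r³/T² = 3.99068×10^5 km³/s².
The Hohmann ellipse has a_t = (r₁ + r₂)/2 = 37215 km.
Circular speed at r₁: v₁ = √(μ/r₁) = √(3.99068×10^5/7630) = 7.23205 km/s.
On the transfer ellipse at r₁, vis-viva equation gives v_p = √[μ(2/r₁ − 1/a_t)] = 9.68926 km/s.
First burn Δv₁ = |v_p − v₁| = 2.4572 km/s.
At r₂, v₂ = √(μ/r₂) = 2.4442 km/s.
Transfer-orbit speed at r₂: v_a = √[μ(2/r₂ − 1/a_t)] = 1.1067 km/s.
Second burn Δv₂ = |v₂ − v_a| = 1.3375 km/s.
Δv = Δv₁ + Δv₂ = 2.4572 + 1.3375 = 3.795 km/s.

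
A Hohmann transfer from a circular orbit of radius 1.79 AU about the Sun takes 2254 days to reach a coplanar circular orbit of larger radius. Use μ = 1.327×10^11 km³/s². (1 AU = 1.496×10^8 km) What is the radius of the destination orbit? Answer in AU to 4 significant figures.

In km: r₁ = 1.79 × 1.496×10^8 = 2.67784×10^8 km.
Transfer time t = 2254 days = 1.947456×10^8 s, and t = π√(a_t³/μ).
So a_t = (μ t²/π²)^(1/3) = (1.327×10^11 × (1.947456×10^8)² / π²)^(1/3) = 7.9892×10^8 km.
Since a_t = (r₁ + r₂)/2, r₂ = 2a_t − r₁ = 2×7.9892×10^8 − 2.67784×10^8 = 1.330056×10^9 km.
In AU: r₂ = 1.330056×10^9 / 1.496×10^8 = 8.891 AU.

r₂ = 8.891 AU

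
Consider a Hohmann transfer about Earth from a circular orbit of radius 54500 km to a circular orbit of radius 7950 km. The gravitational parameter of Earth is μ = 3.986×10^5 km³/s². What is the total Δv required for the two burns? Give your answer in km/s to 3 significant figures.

The Hohmann ellipse has a_t = (r₁ + r₂)/2 = 31225 km.
Circular speed at r₁: v₁ = √(μ/r₁) = √(3.986×10^5/54500) = 2.7044 km/s.
Transfer-orbit speed at r₁ (vis-viva): v_a = √[μ(2/r₁ − 1/a_t)] = 1.3646 km/s.
First burn Δv₁ = |v_a − v₁| = 1.340 km/s.
At r₂, v₂ = √(μ/r₂) = 7.081 km/s.
Transfer-orbit speed at r₂: v_p = √[μ(2/r₂ − 1/a_t)] = 9.355 km/s.
Second burn Δv₂ = |v₂ − v_p| = 2.274 km/s.
Δv = Δv₁ + Δv₂ = 1.340 + 2.274 = 3.614 km/s.

Δv = 3.61 km/s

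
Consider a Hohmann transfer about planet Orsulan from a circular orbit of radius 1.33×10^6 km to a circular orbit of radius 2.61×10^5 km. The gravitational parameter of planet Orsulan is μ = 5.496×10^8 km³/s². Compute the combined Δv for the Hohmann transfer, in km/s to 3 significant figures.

Δv = 22.1 km/s

Semi-major axis of the transfer orbit: a_t = (1.330×10^6 + 2.610×10^5)/2 = 7.955×10^5 km.
At r₁ the circular-orbit speed is v₁ = √(μ/r₁) = 20.328 km/s.
Transfer-orbit speed at r₁ (vis-viva equation): v_a = √[μ(2/r₁ − 1/a_t)] = 11.644 km/s.
First burn Δv₁ = |v_a − v₁| = 8.684 km/s.
At r₂, v₂ = √(μ/r₂) = 45.888 km/s.
Transfer-orbit speed at r₂: v_p = √[μ(2/r₂ − 1/a_t)] = 59.335 km/s.
Second burn Δv₂ = |v₂ − v_p| = 13.45 km/s.
Total Δv = Δv₁ + Δv₂ = 22.13 km/s.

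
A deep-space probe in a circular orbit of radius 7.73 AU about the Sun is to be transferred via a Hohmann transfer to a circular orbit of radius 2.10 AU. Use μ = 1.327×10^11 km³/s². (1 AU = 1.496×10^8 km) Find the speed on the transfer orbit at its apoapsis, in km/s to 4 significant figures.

In km: r₁ = 7.73 × 1.496×10^8 = 1.156408×10^9 km; r₂ = 2.10 × 1.496×10^8 = 3.1416×10^8 km.
Semi-major axis of the transfer orbit: a_t = (1.156408×10^9 + 3.1416×10^8)/2 = 7.35284×10^8 km.
The apoapsis of the transfer ellipse is at r = 1.156408×10^9 km.
Applying v² = μ(2/r − 1/a_t): v = 7.002 km/s.

v = 7.002 km/s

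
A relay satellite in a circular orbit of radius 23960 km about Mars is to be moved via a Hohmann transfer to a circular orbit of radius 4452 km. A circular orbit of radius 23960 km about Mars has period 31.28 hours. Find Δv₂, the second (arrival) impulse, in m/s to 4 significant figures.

Δv₂ = 926.4 m/s

From Kepler's third law T² = 4π²r³/μ at r = 23960 km, T = 31.28 hours = 31.28 × 3600 s = 1.12608×10^5 s: μ = 4π²r³/T² = 42823.5 km³/s².
The Hohmann ellipse has a_t = (r₁ + r₂)/2 = 14206 km.
Circular speed at r = 4452 km: v_c = √(μ/r) = 3.1014 km/s.
Transfer-orbit speed at the same r (vis-viva, a = a_t): v_t = √[μ(2/r − 1/a_t)] = 4.0278 km/s.
Δv₂ = |v_t − v_c| = |4.0278 − 3.1014| = 0.9264 km/s.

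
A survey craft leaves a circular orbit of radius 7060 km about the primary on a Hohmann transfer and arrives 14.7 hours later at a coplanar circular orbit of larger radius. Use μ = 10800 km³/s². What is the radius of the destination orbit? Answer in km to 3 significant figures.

r₂ = 22000 km

Transfer time t = 14.7 hours = 52920 s, and t = π√(a_t³/μ).
So a_t = (μ t²/π²)^(1/3) = (10800 × (52920)² / π²)^(1/3) = 14525 km.
Since a_t = (r₁ + r₂)/2, r₂ = 2a_t − r₁ = 2×14525 − 7060 = 21990 km.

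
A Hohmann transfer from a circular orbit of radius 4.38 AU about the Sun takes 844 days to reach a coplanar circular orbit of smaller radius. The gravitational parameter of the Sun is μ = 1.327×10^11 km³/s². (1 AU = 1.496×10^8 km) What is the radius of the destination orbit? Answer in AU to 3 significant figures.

r₂ = 1.17 AU

In km: r₁ = 4.38 × 1.496×10^8 = 6.55248×10^8 km.
Transfer time t = 844 days = 7.29216×10^7 s, and t = π√(a_t³/μ).
So a_t = (μ t²/π²)^(1/3) = (1.327×10^11 × (7.29216×10^7)² / π²)^(1/3) = 4.1504×10^8 km.
Since a_t = (r₁ + r₂)/2, r₂ = 2a_t − r₁ = 2×4.1504×10^8 − 6.55248×10^8 = 1.74832×10^8 km.
In AU: r₂ = 1.74832×10^8 / 1.496×10^8 = 1.17 AU.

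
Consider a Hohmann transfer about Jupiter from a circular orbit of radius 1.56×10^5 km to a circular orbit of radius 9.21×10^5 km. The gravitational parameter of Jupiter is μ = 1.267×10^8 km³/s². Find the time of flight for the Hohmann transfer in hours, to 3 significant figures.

Transfer-ellipse semi-major axis a_t = (r₁ + r₂)/2 = (1.560×10^5 + 9.210×10^5)/2 = 5.385×10^5 km.
Half the transfer-orbit period gives t = π√(a_t³/μ) = 1.103×10^5 s.
Converting: 1.103×10^5 s ÷ 3600 s/hour = 30.6 hours.

t = 30.6 hours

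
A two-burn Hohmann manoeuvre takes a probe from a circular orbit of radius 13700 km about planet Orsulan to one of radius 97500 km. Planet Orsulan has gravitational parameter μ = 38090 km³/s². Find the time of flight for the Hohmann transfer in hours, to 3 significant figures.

t = 58.6 hours

Semi-major axis of the transfer orbit: a_t = (13700 + 97500)/2 = 55600 km.
Half the transfer-orbit period gives t = π√(a_t³/μ) = 2.110×10^5 s.
Converting: 2.110×10^5 s ÷ 3600 s/hour = 58.6 hours.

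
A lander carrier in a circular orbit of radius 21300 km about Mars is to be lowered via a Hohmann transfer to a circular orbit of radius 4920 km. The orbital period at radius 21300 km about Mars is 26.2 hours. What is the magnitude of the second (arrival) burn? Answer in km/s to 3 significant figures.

From Kepler's third law T² = 4π²r³/μ at r = 21300 km, T = 26.2 hours = 26.2 × 3600 s = 94320 s: μ = 4π²r³/T² = 42883.6 km³/s².
The Hohmann ellipse has a_t = (r₁ + r₂)/2 = 13110 km.
On the circular orbit at r = 4920 km, v_c = √(μ/r) = 2.9523 km/s.
Vis-viva on the transfer ellipse at r = 4920 km gives v_t = √[μ(2/r − 1/a_t)] = 3.7631 km/s.
Δv₂ = |v_t − v_c| = |3.7631 − 2.9523| = 0.8108 km/s.

Δv₂ = 0.811 km/s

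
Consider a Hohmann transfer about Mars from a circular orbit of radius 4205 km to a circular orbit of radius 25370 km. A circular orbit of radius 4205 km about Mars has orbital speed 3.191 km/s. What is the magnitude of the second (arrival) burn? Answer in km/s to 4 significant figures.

From the circular-orbit relation v² = μ/r at r = 4205 km: μ = v²r = (3.191)² × 4205 = 42817.3 km³/s².
Transfer-ellipse semi-major axis a_t = (r₁ + r₂)/2 = (4205 + 25370)/2 = 14787.5 km.
Circular speed at r = 25370 km: v_c = √(μ/r) = 1.29912 km/s.
Transfer-orbit speed at the same r (vis-viva, a = a_t): v_t = √[μ(2/r − 1/a_t)] = 0.692764 km/s.
Δv₂ = |v_t − v_c| = |0.692764 − 1.29912| = 0.6064 km/s.

Δv₂ = 0.6064 km/s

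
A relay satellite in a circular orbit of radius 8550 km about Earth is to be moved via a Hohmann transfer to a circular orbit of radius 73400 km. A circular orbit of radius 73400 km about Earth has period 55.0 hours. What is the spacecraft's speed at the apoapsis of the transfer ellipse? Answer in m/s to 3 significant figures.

v = 1060 m/s

From Kepler's third law T² = 4π²r³/μ at r = 73400 km, T = 55.0 hours = 55.0 × 3600 s = 1.980×10^5 s: μ = 4π²r³/T² = 3.98215×10^5 km³/s².
The Hohmann ellipse has a_t = (r₁ + r₂)/2 = 40975 km.
The apoapsis of the transfer ellipse is at r = 73400 km.
From the vis-viva equation, v = √[μ(2/r − 1/a_t)] = 1.064 km/s.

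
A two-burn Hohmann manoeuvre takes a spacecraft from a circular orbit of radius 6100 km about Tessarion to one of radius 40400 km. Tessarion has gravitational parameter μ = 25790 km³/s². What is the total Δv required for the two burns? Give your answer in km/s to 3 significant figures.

Δv = 1.04 km/s

Transfer-ellipse semi-major axis a_t = (r₁ + r₂)/2 = (6100 + 40400)/2 = 23250 km.
Circular speed at r₁: v₁ = √(μ/r₁) = √(25790/6100) = 2.05618 km/s.
On the transfer ellipse at r₁, vis-viva gives v_p = √[μ(2/r₁ − 1/a_t)] = 2.71044 km/s.
First burn Δv₁ = |v_p − v₁| = 0.6543 km/s.
At r₂, v₂ = √(μ/r₂) = 0.79898 km/s.
Transfer-orbit speed at r₂: v_a = √[μ(2/r₂ − 1/a_t)] = 0.40925 km/s.
Second burn Δv₂ = |v₂ − v_a| = 0.3897 km/s.
Total Δv = Δv₁ + Δv₂ = 1.044 km/s.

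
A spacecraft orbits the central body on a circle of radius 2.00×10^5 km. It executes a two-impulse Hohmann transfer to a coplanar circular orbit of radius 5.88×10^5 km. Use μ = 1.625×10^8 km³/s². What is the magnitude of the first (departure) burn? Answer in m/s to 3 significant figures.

Δv₁ = 6320 m/s

Semi-major axis of the transfer orbit: a_t = (2.000×10^5 + 5.880×10^5)/2 = 3.940×10^5 km.
Circular speed at r = 2.000×10^5 km: v_c = √(μ/r) = 28.50439 km/s.
Vis-viva on the transfer ellipse at r = 2.000×10^5 km gives v_t = √[μ(2/r − 1/a_t)] = 34.82188 km/s.
Δv₁ = |v_t − v_c| = |34.82188 − 28.50439| = 6.317 km/s.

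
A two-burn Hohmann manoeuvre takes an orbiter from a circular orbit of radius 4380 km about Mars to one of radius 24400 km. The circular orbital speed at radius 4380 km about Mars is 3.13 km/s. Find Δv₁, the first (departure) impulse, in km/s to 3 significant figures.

Δv₁ = 0.946 km/s

From the circular-orbit relation v² = μ/r at r = 4380 km: μ = v²r = (3.13)² × 4380 = 42910.4 km³/s².
Transfer-ellipse semi-major axis a_t = (r₁ + r₂)/2 = (4380 + 24400)/2 = 14390 km.
On the circular orbit at r = 4380 km, v_c = √(μ/r) = 3.1300 km/s.
Vis-viva on the transfer ellipse at r = 4380 km gives v_t = √[μ(2/r − 1/a_t)] = 4.0758 km/s.
Δv₁ = |v_t − v_c| = |4.0758 − 3.1300| = 0.9458 km/s.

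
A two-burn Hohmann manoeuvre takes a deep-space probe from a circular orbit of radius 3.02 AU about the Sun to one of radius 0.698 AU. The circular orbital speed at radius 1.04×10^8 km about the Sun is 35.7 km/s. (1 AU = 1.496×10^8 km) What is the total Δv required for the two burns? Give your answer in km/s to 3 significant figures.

From the circular-orbit relation v² = μ/r at r = 1.04×10^8 km: μ = v²r = (35.7)² × 1.04×10^8 = 1.32547×10^11 km³/s².
In km: r₁ = 3.02 × 1.496×10^8 = 4.51792×10^8 km; r₂ = 0.698 × 1.496×10^8 = 1.044208×10^8 km.
The Hohmann ellipse has a_t = (r₁ + r₂)/2 = 2.781064×10^8 km.
At r₁ the circular-orbit speed is v₁ = √(μ/r₁) = 17.12835 km/s.
On the transfer ellipse at r₁, vis-viva equation gives v_a = √[μ(2/r₁ − 1/a_t)] = 10.49551 km/s.
First burn Δv₁ = |v_a − v₁| = 6.6328 km/s.
At r₂, v₂ = √(μ/r₂) = 35.6280 km/s.
Transfer-orbit speed at r₂: v_p = √[μ(2/r₂ − 1/a_t)] = 45.4104 km/s.
Second burn Δv₂ = |v₂ − v_p| = 9.7824 km/s.
Total Δv = Δv₁ + Δv₂ = 16.42 km/s.

Δv = 16.4 km/s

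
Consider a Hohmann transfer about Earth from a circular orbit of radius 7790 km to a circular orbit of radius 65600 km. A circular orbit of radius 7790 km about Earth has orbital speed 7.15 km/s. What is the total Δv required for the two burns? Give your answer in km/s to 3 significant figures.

Δv = 3.74 km/s

From the circular-orbit relation v² = μ/r at r = 7790 km: μ = v²r = (7.15)² × 7790 = 3.98244×10^5 km³/s².
Semi-major axis of the transfer orbit: a_t = (7790 + 65600)/2 = 36695 km.
At r₁ the circular-orbit speed is v₁ = √(μ/r₁) = 7.150 km/s.
On the transfer ellipse at r₁, v² = μ(2/r − 1/a) gives v_p = √[μ(2/r₁ − 1/a_t)] = 9.560 km/s.
First burn Δv₁ = |v_p − v₁| = 2.410 km/s.
At r₂, v₂ = √(μ/r₂) = 2.464 km/s.
Transfer-orbit speed at r₂: v_a = √[μ(2/r₂ − 1/a_t)] = 1.135 km/s.
Second burn Δv₂ = |v₂ − v_a| = 1.329 km/s.
Δv = Δv₁ + Δv₂ = 2.410 + 1.329 = 3.739 km/s.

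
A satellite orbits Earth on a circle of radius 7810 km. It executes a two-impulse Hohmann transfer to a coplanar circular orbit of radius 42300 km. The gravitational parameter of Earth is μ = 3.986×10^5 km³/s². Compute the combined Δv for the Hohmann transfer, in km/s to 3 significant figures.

Δv = 3.49 km/s

Semi-major axis of the transfer orbit: a_t = (7810 + 42300)/2 = 25055 km.
At r₁ the circular-orbit speed is v₁ = √(μ/r₁) = 7.14403 km/s.
Transfer-orbit speed at r₁ (vis-viva): v_p = √[μ(2/r₁ − 1/a_t)] = 9.28252 km/s.
First burn Δv₁ = |v_p − v₁| = 2.138 km/s.
Circular speed at r₂: v₂ = √(μ/r₂) = 3.070 km/s.
Transfer-orbit speed at r₂: v_a = √[μ(2/r₂ − 1/a_t)] = 1.714 km/s.
Second burn Δv₂ = |v₂ − v_a| = 1.356 km/s.
Total Δv = Δv₁ + Δv₂ = 3.494 km/s.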